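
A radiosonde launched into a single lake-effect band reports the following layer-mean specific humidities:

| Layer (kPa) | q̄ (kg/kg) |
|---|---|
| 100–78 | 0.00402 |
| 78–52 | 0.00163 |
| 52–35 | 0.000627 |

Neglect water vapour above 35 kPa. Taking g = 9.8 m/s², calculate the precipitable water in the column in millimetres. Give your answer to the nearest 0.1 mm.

Precipitable water is the column-integrated vapour mass per unit area: PW = (1/g) Σ q̄ Δp, with q in kg/kg and Δp in Pa (1 kg/m² of water = 1 mm).
Layer 100–78 kPa: Δp = 220 hPa = 22000 Pa, q̄ = 0.00402 kg/kg → 0.00402 × 22000 / 9.8 = 9.02 mm
Layer 78–52 kPa: Δp = 260 hPa = 26000 Pa, q̄ = 0.00163 kg/kg → 0.00163 × 26000 / 9.8 = 4.32 mm
Layer 52–35 kPa: Δp = 170 hPa = 17000 Pa, q̄ = 0.000627 kg/kg → 0.000627 × 17000 / 9.8 = 1.09 mm
PW = 9.02 + 4.32 + 1.09 = 14.43 ≈ 14.4 mm.

PW ≈ 14.4 mm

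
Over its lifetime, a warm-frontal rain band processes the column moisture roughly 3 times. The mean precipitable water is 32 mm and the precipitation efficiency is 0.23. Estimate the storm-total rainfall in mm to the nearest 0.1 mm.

Each cycle deposits ε × PW = 0.23 × 32 = 7.36 mm.
Over 3 cycles: 3 × 7.36 = 22.1 mm.

rainfall ≈ 22.1 mm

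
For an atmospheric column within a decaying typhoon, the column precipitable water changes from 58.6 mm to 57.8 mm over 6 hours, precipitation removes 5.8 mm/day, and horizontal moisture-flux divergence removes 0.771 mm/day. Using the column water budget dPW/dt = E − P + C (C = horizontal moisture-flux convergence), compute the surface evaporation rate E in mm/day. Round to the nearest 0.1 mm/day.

dPW/dt = (57.8 − 58.6) mm / (6/24 day) = -3.200 mm/day.
E = dPW/dt + P − C = (-3.200) + 5.8 − (-0.771) = 3.4 mm/day.

E ≈ 3.4 mm/day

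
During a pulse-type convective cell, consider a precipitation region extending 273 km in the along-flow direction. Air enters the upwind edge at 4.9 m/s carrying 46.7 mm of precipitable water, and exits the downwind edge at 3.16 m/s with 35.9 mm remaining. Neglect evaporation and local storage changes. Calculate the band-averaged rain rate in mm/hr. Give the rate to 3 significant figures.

R ≈ 1.52 mm/hr

Column moisture flux per unit crosswind length is F = V × PW.
Inflow: F_in = 4.9 × 46.7 = 228.83 mm·m/s
Outflow: F_out = 3.16 × 35.9 = 113.444 mm·m/s
Steady-state rate R = (F_in − F_out)/L = (228.83 − 113.444) / 273000 m = 4.227e-04 mm/s.
R = 4.227e-04 × 3600 = 1.52 mm/hr.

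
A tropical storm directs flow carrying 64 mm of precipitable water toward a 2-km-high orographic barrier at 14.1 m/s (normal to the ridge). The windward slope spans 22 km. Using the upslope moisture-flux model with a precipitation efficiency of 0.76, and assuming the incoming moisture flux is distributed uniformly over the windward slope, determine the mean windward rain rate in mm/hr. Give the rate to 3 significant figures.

R ≈ 112 mm/hr

Incoming column moisture flux per unit ridge length: F = V × PW = 14.1 × 64 = 902.4 mm·m/s.
Spread over the 22 km slope with efficiency ε = 0.76: R = ε·F/W = 0.76 × 902.4 / 22000 m = 3.117e-02 mm/s.
R = 3.117e-02 × 3600 = 112 mm/hr.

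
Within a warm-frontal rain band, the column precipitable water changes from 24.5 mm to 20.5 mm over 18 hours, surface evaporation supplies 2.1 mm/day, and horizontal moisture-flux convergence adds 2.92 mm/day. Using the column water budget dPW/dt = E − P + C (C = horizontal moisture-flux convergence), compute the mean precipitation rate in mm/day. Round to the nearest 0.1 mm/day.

dPW/dt = (20.5 − 24.5) mm / (18/24 day) = -5.333 mm/day.
P = E + C − dPW/dt = 2.1 + (2.92) − (-5.333) = 10.4 mm/day.

P ≈ 10.4 mm/day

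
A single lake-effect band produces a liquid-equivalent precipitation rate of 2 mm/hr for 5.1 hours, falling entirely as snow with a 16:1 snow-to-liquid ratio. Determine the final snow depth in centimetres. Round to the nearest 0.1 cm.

snow depth ≈ 16.3 cm

Liquid-equivalent depth = 2 × 5.1 = 10.2 mm.
Snow depth = 10.2 mm × 16 = 163.2 mm = 16.3 cm.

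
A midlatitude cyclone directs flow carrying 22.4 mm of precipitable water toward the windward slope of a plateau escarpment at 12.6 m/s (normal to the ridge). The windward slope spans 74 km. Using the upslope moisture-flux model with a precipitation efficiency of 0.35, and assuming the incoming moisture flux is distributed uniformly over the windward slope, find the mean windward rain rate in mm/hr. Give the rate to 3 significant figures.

R ≈ 4.81 mm/hr

Incoming column moisture flux per unit ridge length: F = V × PW = 12.6 × 22.4 = 282.24 mm·m/s.
Spread over the 74 km slope with efficiency ε = 0.35: R = ε·F/W = 0.35 × 282.24 / 74000 m = 1.335e-03 mm/s.
R = 1.335e-03 × 3600 = 4.81 mm/hr.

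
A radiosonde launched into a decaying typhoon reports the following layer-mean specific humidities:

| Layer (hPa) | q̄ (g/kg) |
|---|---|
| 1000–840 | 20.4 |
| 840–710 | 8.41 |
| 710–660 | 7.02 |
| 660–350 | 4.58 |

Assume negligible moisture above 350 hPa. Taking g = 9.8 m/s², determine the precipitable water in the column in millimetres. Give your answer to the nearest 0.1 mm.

PW ≈ 62.5 mm

Precipitable water is the column-integrated vapour mass per unit area: PW = (1/g) Σ q̄ Δp, with q in kg/kg and Δp in Pa (1 kg/m² of water = 1 mm).
Layer 1000–840 hPa: Δp = 160 hPa = 16000 Pa, q̄ = 0.0204 kg/kg → 0.0204 × 16000 / 9.8 = 33.31 mm
Layer 840–710 hPa: Δp = 130 hPa = 13000 Pa, q̄ = 0.00841 kg/kg → 0.00841 × 13000 / 9.8 = 11.16 mm
Layer 710–660 hPa: Δp = 50 hPa = 5000 Pa, q̄ = 0.00702 kg/kg → 0.00702 × 5000 / 9.8 = 3.58 mm
Layer 660–350 hPa: Δp = 310 hPa = 31000 Pa, q̄ = 0.00458 kg/kg → 0.00458 × 31000 / 9.8 = 14.49 mm
PW = 33.31 + 11.16 + 3.58 + 14.49 = 62.54 ≈ 62.5 mm.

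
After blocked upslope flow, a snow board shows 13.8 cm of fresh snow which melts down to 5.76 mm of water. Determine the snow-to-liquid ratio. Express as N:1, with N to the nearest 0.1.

ratio ≈ 24.0

Ratio = snow depth / SWE = 138 mm / 5.76 mm = 24.0, i.e. 24.0:1.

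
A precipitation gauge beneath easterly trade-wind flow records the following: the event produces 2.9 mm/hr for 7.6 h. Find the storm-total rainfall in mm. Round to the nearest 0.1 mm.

total ≈ 22.0 mm

Total = Σ Rᵢ Δtᵢ = 2.9 × 7.6
      = 22.04 = 22.0 mm.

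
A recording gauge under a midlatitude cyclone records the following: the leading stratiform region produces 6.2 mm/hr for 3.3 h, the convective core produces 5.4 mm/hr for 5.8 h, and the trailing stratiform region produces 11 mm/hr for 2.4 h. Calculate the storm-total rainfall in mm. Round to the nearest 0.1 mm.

total ≈ 78.2 mm

Total = Σ Rᵢ Δtᵢ = 6.2 × 3.3 + 5.4 × 5.8 + 11 × 2.4
      = 20.46 + 31.32 + 26.4 = 78.2 mm.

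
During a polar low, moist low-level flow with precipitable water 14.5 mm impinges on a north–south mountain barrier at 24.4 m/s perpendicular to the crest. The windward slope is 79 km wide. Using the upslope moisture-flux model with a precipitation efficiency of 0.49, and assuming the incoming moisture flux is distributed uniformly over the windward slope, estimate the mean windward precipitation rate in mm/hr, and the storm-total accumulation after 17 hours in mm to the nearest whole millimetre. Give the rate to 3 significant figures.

R ≈ 7.90 mm/hr; total ≈ 134 mm

Incoming column moisture flux per unit ridge length: F = V × PW = 24.4 × 14.5 = 353.8 mm·m/s.
Spread over the 79 km slope with efficiency ε = 0.49: R = ε·F/W = 0.49 × 353.8 / 79000 m = 2.194e-03 mm/s.
R = 2.194e-03 × 3600 = 7.90 mm/hr.
Over 17 h: total = 7.90 × 17 = 134.3 ≈ 134 mm.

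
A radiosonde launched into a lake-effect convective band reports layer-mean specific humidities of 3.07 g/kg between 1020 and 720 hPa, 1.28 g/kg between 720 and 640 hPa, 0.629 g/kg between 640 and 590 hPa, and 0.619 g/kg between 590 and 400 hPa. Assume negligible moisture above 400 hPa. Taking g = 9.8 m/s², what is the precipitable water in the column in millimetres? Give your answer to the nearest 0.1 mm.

PW ≈ 12.0 mm

Precipitable water is the column-integrated vapour mass per unit area: PW = (1/g) Σ q̄ Δp, with q in kg/kg and Δp in Pa (1 kg/m² of water = 1 mm).
Layer 1020–720 hPa: Δp = 300 hPa = 30000 Pa, q̄ = 0.00307 kg/kg → 0.00307 × 30000 / 9.8 = 9.40 mm
Layer 720–640 hPa: Δp = 80 hPa = 8000 Pa, q̄ = 0.00128 kg/kg → 0.00128 × 8000 / 9.8 = 1.04 mm
Layer 640–590 hPa: Δp = 50 hPa = 5000 Pa, q̄ = 0.000629 kg/kg → 0.000629 × 5000 / 9.8 = 0.32 mm
Layer 590–400 hPa: Δp = 190 hPa = 19000 Pa, q̄ = 0.000619 kg/kg → 0.000619 × 19000 / 9.8 = 1.20 mm
PW = 9.40 + 1.04 + 0.32 + 1.20 = 11.96 ≈ 12.0 mm.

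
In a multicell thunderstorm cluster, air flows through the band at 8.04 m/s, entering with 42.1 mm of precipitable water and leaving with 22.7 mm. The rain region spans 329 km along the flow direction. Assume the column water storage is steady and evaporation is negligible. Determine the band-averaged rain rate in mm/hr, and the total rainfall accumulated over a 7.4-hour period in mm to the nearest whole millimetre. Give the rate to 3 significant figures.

R ≈ 1.71 mm/hr; total ≈ 13 mm

Column moisture flux per unit crosswind length is F = V × PW.
Inflow: F_in = 8.04 × 42.1 = 338.484 mm·m/s
Outflow: F_out = 8.04 × 22.7 = 182.508 mm·m/s
Steady-state rate R = (F_in − F_out)/L = (338.484 − 182.508) / 329000 m = 4.741e-04 mm/s.
R = 4.741e-04 × 3600 = 1.71 mm/hr.
Over 7.4 h: total = 1.71 × 7.4 = 12.654 ≈ 13 mm.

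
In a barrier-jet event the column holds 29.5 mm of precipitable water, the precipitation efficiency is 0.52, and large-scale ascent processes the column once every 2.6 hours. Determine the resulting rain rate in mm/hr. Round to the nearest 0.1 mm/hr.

R ≈ 5.9 mm/hr

Each overturning extracts ε × PW = 0.52 × 29.5 = 15.34 mm.
Rate = ε·PW / τ = 15.34 / 2.6 h = 5.9 mm/hr.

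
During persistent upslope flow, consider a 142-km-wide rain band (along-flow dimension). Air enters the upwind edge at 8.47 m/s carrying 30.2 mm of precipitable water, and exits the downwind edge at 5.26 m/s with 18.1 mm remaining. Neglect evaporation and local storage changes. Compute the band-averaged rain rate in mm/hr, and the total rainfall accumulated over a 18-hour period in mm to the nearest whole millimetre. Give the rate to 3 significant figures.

Column moisture flux per unit crosswind length is F = V × PW.
Inflow: F_in = 8.47 × 30.2 = 255.794 mm·m/s
Outflow: F_out = 5.26 × 18.1 = 95.206 mm·m/s
Steady-state rate R = (F_in − F_out)/L = (255.794 − 95.206) / 142000 m = 1.131e-03 mm/s.
R = 1.131e-03 × 3600 = 4.07 mm/hr.
Over 18 h: total = 4.07 × 18 = 73.26 ≈ 73 mm.

R ≈ 4.07 mm/hr; total ≈ 73 mm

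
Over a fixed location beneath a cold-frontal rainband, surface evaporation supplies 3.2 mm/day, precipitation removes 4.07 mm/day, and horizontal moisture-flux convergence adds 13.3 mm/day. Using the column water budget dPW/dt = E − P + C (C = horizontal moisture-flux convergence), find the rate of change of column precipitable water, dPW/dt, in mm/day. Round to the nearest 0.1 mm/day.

dPW/dt ≈ 12.4 mm/day

dPW/dt = E − P + C = 3.2 − 4.07 + (13.3) = 12.4 mm/day.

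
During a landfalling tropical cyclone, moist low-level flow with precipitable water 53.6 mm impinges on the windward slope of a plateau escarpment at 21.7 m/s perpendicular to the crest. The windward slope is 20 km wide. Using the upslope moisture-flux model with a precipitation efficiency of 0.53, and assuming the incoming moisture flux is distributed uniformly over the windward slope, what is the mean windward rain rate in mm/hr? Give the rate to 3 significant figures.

Incoming column moisture flux per unit ridge length: F = V × PW = 21.7 × 53.6 = 1163.12 mm·m/s.
Spread over the 20 km slope with efficiency ε = 0.53: R = ε·F/W = 0.53 × 1163.12 / 20000 m = 3.082e-02 mm/s.
R = 3.082e-02 × 3600 = 111 mm/hr.

R ≈ 111 mm/hr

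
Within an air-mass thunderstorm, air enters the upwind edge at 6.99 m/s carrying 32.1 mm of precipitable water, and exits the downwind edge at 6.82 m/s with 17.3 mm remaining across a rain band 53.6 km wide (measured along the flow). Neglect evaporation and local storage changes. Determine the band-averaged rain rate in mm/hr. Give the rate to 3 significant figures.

Column moisture flux per unit crosswind length is F = V × PW.
Inflow: F_in = 6.99 × 32.1 = 224.379 mm·m/s
Outflow: F_out = 6.82 × 17.3 = 117.986 mm·m/s
Steady-state rate R = (F_in − F_out)/L = (224.379 − 117.986) / 53600 m = 1.985e-03 mm/s.
R = 1.985e-03 × 3600 = 7.15 mm/hr.

R ≈ 7.15 mm/hr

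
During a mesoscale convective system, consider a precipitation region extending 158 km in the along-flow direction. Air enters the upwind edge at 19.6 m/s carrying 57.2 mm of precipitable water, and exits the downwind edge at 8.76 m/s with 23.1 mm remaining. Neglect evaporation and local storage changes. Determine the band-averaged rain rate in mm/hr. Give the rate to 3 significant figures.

Column moisture flux per unit crosswind length is F = V × PW.
Inflow: F_in = 19.6 × 57.2 = 1121.12 mm·m/s
Outflow: F_out = 8.76 × 23.1 = 202.356 mm·m/s
Steady-state rate R = (F_in − F_out)/L = (1121.12 − 202.356) / 158000 m = 5.815e-03 mm/s.
R = 5.815e-03 × 3600 = 20.9 mm/hr.

R ≈ 20.9 mm/hr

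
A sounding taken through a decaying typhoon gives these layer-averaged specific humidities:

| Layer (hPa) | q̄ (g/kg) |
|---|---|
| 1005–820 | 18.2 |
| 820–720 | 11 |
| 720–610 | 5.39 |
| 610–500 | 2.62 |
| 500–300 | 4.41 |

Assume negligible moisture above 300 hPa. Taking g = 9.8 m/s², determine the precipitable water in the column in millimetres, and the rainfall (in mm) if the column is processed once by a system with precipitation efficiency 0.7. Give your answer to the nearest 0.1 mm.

Precipitable water is the column-integrated vapour mass per unit area: PW = (1/g) Σ q̄ Δp, with q in kg/kg and Δp in Pa (1 kg/m² of water = 1 mm).
Layer 1005–820 hPa: Δp = 185 hPa = 18500 Pa, q̄ = 0.0182 kg/kg → 0.0182 × 18500 / 9.8 = 34.36 mm
Layer 820–720 hPa: Δp = 100 hPa = 10000 Pa, q̄ = 0.011 kg/kg → 0.011 × 10000 / 9.8 = 11.22 mm
Layer 720–610 hPa: Δp = 110 hPa = 11000 Pa, q̄ = 0.00539 kg/kg → 0.00539 × 11000 / 9.8 = 6.05 mm
Layer 610–500 hPa: Δp = 110 hPa = 11000 Pa, q̄ = 0.00262 kg/kg → 0.00262 × 11000 / 9.8 = 2.94 mm
Layer 500–300 hPa: Δp = 200 hPa = 20000 Pa, q̄ = 0.00441 kg/kg → 0.00441 × 20000 / 9.8 = 9.00 mm
PW = 34.36 + 11.22 + 6.05 + 2.94 + 9.00 = 63.57 ≈ 63.6 mm.
Rainfall = ε × PW = 0.7 × 63.6 = 44.5 mm.

PW ≈ 63.6 mm; rainfall ≈ 44.5 mm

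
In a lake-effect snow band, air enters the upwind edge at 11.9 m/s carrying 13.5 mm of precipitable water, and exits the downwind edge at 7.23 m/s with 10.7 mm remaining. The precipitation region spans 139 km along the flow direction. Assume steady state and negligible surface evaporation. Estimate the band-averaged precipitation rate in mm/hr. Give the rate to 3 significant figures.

Column moisture flux per unit crosswind length is F = V × PW.
Inflow: F_in = 11.9 × 13.5 = 160.65 mm·m/s
Outflow: F_out = 7.23 × 10.7 = 77.361 mm·m/s
Steady-state rate R = (F_in − F_out)/L = (160.65 − 77.361) / 139000 m = 5.992e-04 mm/s.
R = 5.992e-04 × 3600 = 2.16 mm/hr.

R ≈ 2.16 mm/hr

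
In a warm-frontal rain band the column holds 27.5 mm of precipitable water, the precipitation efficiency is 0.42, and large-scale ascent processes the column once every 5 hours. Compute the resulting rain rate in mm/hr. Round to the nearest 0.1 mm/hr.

Each overturning extracts ε × PW = 0.42 × 27.5 = 11.55 mm.
Rate = ε·PW / τ = 11.55 / 5 h = 2.3 mm/hr.

R ≈ 2.3 mm/hr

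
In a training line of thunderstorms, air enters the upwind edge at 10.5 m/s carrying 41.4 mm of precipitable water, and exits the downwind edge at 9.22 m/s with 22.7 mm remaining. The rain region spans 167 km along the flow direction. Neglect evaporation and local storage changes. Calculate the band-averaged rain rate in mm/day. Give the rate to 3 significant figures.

Column moisture flux per unit crosswind length is F = V × PW.
Inflow: F_in = 10.5 × 41.4 = 434.7 mm·m/s
Outflow: F_out = 9.22 × 22.7 = 209.294 mm·m/s
Steady-state rate R = (F_in − F_out)/L = (434.7 − 209.294) / 167000 m = 1.350e-03 mm/s.
R = 1.350e-03 × 3600 × 24 = 117 mm/day.

R ≈ 117 mm/day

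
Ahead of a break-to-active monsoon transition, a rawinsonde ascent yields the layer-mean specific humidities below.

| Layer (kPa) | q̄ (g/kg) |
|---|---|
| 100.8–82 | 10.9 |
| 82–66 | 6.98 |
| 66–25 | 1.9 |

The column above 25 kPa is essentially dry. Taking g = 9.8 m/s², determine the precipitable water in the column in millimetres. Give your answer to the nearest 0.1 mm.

PW ≈ 40.3 mm

Precipitable water is the column-integrated vapour mass per unit area: PW = (1/g) Σ q̄ Δp, with q in kg/kg and Δp in Pa (1 kg/m² of water = 1 mm).
Layer 100.8–82 kPa: Δp = 188 hPa = 18800 Pa, q̄ = 0.0109 kg/kg → 0.0109 × 18800 / 9.8 = 20.91 mm
Layer 82–66 kPa: Δp = 160 hPa = 16000 Pa, q̄ = 0.00698 kg/kg → 0.00698 × 16000 / 9.8 = 11.40 mm
Layer 66–25 kPa: Δp = 410 hPa = 41000 Pa, q̄ = 0.0019 kg/kg → 0.0019 × 41000 / 9.8 = 7.95 mm
PW = 20.91 + 11.40 + 7.95 = 40.26 ≈ 40.3 mm.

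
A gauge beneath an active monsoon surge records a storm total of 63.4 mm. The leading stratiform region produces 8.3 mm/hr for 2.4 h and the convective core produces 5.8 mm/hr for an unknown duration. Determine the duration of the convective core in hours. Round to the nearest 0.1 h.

duration ≈ 7.5 h

Known phases: 8.3 × 2.4 = 19.92 mm.
Remaining depth = 63.4 − 19.92 = 43.48 mm.
Duration = 43.48 / 5.8 = 7.5 h.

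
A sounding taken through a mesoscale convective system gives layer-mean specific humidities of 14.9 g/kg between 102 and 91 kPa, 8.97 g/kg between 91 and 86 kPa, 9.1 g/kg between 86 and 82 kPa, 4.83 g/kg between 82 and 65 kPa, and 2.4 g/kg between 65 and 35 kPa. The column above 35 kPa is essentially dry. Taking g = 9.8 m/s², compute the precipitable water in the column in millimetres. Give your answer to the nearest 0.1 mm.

Precipitable water is the column-integrated vapour mass per unit area: PW = (1/g) Σ q̄ Δp, with q in kg/kg and Δp in Pa (1 kg/m² of water = 1 mm).
Layer 102–91 kPa: Δp = 110 hPa = 11000 Pa, q̄ = 0.0149 kg/kg → 0.0149 × 11000 / 9.8 = 16.72 mm
Layer 91–86 kPa: Δp = 50 hPa = 5000 Pa, q̄ = 0.00897 kg/kg → 0.00897 × 5000 / 9.8 = 4.58 mm
Layer 86–82 kPa: Δp = 40 hPa = 4000 Pa, q̄ = 0.0091 kg/kg → 0.0091 × 4000 / 9.8 = 3.71 mm
Layer 82–65 kPa: Δp = 170 hPa = 17000 Pa, q̄ = 0.00483 kg/kg → 0.00483 × 17000 / 9.8 = 8.38 mm
Layer 65–35 kPa: Δp = 300 hPa = 30000 Pa, q̄ = 0.0024 kg/kg → 0.0024 × 30000 / 9.8 = 7.35 mm
PW = 16.72 + 4.58 + 3.71 + 8.38 + 7.35 = 40.74 ≈ 40.7 mm.

PW ≈ 40.7 mm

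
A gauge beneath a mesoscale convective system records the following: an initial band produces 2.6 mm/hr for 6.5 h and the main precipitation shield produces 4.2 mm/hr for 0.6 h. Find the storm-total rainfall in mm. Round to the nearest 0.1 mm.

total ≈ 19.4 mm

Total = Σ Rᵢ Δtᵢ = 2.6 × 6.5 + 4.2 × 0.6
      = 16.9 + 2.52 = 19.4 mm.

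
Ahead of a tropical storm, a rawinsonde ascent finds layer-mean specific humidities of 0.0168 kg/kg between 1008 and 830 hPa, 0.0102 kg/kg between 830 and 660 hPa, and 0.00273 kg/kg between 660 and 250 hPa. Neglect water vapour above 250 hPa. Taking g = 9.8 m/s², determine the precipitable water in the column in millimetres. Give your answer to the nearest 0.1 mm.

Precipitable water is the column-integrated vapour mass per unit area: PW = (1/g) Σ q̄ Δp, with q in kg/kg and Δp in Pa (1 kg/m² of water = 1 mm).
Layer 1008–830 hPa: Δp = 178 hPa = 17800 Pa, q̄ = 0.0168 kg/kg → 0.0168 × 17800 / 9.8 = 30.51 mm
Layer 830–660 hPa: Δp = 170 hPa = 17000 Pa, q̄ = 0.0102 kg/kg → 0.0102 × 17000 / 9.8 = 17.69 mm
Layer 660–250 hPa: Δp = 410 hPa = 41000 Pa, q̄ = 0.00273 kg/kg → 0.00273 × 41000 / 9.8 = 11.42 mm
PW = 30.51 + 17.69 + 11.42 = 59.62 ≈ 59.6 mm.

PW ≈ 59.6 mm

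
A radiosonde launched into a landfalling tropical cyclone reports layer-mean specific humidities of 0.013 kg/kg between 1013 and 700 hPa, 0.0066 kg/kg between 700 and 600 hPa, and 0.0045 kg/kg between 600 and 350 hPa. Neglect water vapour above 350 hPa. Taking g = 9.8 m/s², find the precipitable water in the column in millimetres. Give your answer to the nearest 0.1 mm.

Precipitable water is the column-integrated vapour mass per unit area: PW = (1/g) Σ q̄ Δp, with q in kg/kg and Δp in Pa (1 kg/m² of water = 1 mm).
Layer 1013–700 hPa: Δp = 313 hPa = 31300 Pa, q̄ = 0.013 kg/kg → 0.013 × 31300 / 9.8 = 41.52 mm
Layer 700–600 hPa: Δp = 100 hPa = 10000 Pa, q̄ = 0.0066 kg/kg → 0.0066 × 10000 / 9.8 = 6.73 mm
Layer 600–350 hPa: Δp = 250 hPa = 25000 Pa, q̄ = 0.0045 kg/kg → 0.0045 × 25000 / 9.8 = 11.48 mm
PW = 41.52 + 6.73 + 11.48 = 59.73 ≈ 59.7 mm.

PW ≈ 59.7 mm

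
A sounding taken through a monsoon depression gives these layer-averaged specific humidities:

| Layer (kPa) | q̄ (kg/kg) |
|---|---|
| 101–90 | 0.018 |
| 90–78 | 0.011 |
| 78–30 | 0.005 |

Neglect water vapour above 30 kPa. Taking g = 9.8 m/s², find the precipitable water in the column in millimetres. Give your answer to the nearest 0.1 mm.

PW ≈ 58.2 mm

Precipitable water is the column-integrated vapour mass per unit area: PW = (1/g) Σ q̄ Δp, with q in kg/kg and Δp in Pa (1 kg/m² of water = 1 mm).
Layer 101–90 kPa: Δp = 110 hPa = 11000 Pa, q̄ = 0.018 kg/kg → 0.018 × 11000 / 9.8 = 20.20 mm
Layer 90–78 kPa: Δp = 120 hPa = 12000 Pa, q̄ = 0.011 kg/kg → 0.011 × 12000 / 9.8 = 13.47 mm
Layer 78–30 kPa: Δp = 480 hPa = 48000 Pa, q̄ = 0.005 kg/kg → 0.005 × 48000 / 9.8 = 24.49 mm
PW = 20.20 + 13.47 + 24.49 = 58.16 ≈ 58.2 mm.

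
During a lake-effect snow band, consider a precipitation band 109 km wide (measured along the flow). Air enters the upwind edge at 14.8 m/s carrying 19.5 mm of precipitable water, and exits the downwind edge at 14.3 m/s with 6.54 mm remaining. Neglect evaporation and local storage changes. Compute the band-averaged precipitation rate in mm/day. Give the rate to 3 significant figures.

Column moisture flux per unit crosswind length is F = V × PW.
Inflow: F_in = 14.8 × 19.5 = 288.6 mm·m/s
Outflow: F_out = 14.3 × 6.54 = 93.522 mm·m/s
Steady-state rate R = (F_in − F_out)/L = (288.6 − 93.522) / 109000 m = 1.790e-03 mm/s.
R = 1.790e-03 × 3600 × 24 = 155 mm/day.

R ≈ 155 mm/day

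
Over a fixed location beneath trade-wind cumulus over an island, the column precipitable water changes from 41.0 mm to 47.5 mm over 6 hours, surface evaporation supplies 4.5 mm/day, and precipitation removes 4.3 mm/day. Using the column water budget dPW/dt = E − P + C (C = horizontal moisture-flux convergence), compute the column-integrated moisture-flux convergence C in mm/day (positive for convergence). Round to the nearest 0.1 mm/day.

dPW/dt = (47.5 − 41.0) mm / (6/24 day) = +26.000 mm/day.
C = dPW/dt − E + P = (+26.000) − 4.5 + 4.3 = 25.8 mm/day.

C ≈ 25.8 mm/day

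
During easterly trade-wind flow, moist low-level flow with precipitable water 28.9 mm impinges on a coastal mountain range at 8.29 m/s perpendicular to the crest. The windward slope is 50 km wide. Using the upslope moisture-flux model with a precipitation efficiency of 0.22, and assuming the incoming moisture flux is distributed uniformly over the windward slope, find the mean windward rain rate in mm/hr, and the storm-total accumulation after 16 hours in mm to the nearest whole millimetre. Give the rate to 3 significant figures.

R ≈ 3.79 mm/hr; total ≈ 61 mm

Incoming column moisture flux per unit ridge length: F = V × PW = 8.29 × 28.9 = 239.581 mm·m/s.
Spread over the 50 km slope with efficiency ε = 0.22: R = ε·F/W = 0.22 × 239.581 / 50000 m = 1.054e-03 mm/s.
R = 1.054e-03 × 3600 = 3.79 mm/hr.
Over 16 h: total = 3.79 × 16 = 60.64 ≈ 61 mm.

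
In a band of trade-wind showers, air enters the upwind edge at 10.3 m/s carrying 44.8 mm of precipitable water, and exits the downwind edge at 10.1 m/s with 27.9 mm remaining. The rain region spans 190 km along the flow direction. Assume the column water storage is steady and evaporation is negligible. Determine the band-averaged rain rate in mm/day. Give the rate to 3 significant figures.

Column moisture flux per unit crosswind length is F = V × PW.
Inflow: F_in = 10.3 × 44.8 = 461.44 mm·m/s
Outflow: F_out = 10.1 × 27.9 = 281.79 mm·m/s
Steady-state rate R = (F_in − F_out)/L = (461.44 − 281.79) / 190000 m = 9.455e-04 mm/s.
R = 9.455e-04 × 3600 × 24 = 81.7 mm/day.

R ≈ 81.7 mm/day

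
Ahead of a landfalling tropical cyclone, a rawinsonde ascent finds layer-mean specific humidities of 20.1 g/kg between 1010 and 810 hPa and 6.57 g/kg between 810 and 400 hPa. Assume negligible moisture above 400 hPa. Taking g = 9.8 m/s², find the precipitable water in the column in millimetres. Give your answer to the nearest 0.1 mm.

Precipitable water is the column-integrated vapour mass per unit area: PW = (1/g) Σ q̄ Δp, with q in kg/kg and Δp in Pa (1 kg/m² of water = 1 mm).
Layer 1010–810 hPa: Δp = 200 hPa = 20000 Pa, q̄ = 0.0201 kg/kg → 0.0201 × 20000 / 9.8 = 41.02 mm
Layer 810–400 hPa: Δp = 410 hPa = 41000 Pa, q̄ = 0.00657 kg/kg → 0.00657 × 41000 / 9.8 = 27.49 mm
PW = 41.02 + 27.49 = 68.51 ≈ 68.5 mm.

PW ≈ 68.5 mm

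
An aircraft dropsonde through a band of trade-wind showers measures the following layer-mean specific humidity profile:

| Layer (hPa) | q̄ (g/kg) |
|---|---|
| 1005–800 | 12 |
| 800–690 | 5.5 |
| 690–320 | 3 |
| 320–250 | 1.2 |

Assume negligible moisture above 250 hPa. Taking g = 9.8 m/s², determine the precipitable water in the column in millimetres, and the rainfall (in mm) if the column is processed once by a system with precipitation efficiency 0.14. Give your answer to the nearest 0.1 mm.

Precipitable water is the column-integrated vapour mass per unit area: PW = (1/g) Σ q̄ Δp, with q in kg/kg and Δp in Pa (1 kg/m² of water = 1 mm).
Layer 1005–800 hPa: Δp = 205 hPa = 20500 Pa, q̄ = 0.012 kg/kg → 0.012 × 20500 / 9.8 = 25.10 mm
Layer 800–690 hPa: Δp = 110 hPa = 11000 Pa, q̄ = 0.0055 kg/kg → 0.0055 × 11000 / 9.8 = 6.17 mm
Layer 690–320 hPa: Δp = 370 hPa = 37000 Pa, q̄ = 0.003 kg/kg → 0.003 × 37000 / 9.8 = 11.33 mm
Layer 320–250 hPa: Δp = 70 hPa = 7000 Pa, q̄ = 0.0012 kg/kg → 0.0012 × 7000 / 9.8 = 0.86 mm
PW = 25.10 + 6.17 + 11.33 + 0.86 = 43.46 ≈ 43.5 mm.
Rainfall = ε × PW = 0.14 × 43.5 = 6.1 mm.

PW ≈ 43.5 mm; rainfall ≈ 6.1 mm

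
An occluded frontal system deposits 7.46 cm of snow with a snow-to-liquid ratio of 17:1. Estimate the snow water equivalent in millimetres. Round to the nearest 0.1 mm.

SWE = snow depth / ratio = 7.46 cm / 17 = 0.439 cm = 4.4 mm.

SWE ≈ 4.4 mm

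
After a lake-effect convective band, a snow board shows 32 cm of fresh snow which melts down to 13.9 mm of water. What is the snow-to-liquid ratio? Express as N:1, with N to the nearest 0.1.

Ratio = snow depth / SWE = 320 mm / 13.9 mm = 23.0, i.e. 23.0:1.

ratio ≈ 23.0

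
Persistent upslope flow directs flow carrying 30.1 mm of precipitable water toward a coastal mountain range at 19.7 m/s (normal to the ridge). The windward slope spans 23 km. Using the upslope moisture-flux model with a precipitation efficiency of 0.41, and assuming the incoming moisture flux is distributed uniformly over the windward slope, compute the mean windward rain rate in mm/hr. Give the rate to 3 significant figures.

Incoming column moisture flux per unit ridge length: F = V × PW = 19.7 × 30.1 = 592.97 mm·m/s.
Spread over the 23 km slope with efficiency ε = 0.41: R = ε·F/W = 0.41 × 592.97 / 23000 m = 1.057e-02 mm/s.
R = 1.057e-02 × 3600 = 38.1 mm/hr.

R ≈ 38.1 mm/hr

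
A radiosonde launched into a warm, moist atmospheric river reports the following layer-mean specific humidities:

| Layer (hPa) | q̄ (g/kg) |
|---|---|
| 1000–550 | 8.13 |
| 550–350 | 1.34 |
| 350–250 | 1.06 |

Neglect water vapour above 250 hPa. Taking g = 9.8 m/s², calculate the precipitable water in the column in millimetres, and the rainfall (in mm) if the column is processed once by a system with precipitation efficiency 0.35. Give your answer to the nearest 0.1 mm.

Precipitable water is the column-integrated vapour mass per unit area: PW = (1/g) Σ q̄ Δp, with q in kg/kg and Δp in Pa (1 kg/m² of water = 1 mm).
Layer 1000–550 hPa: Δp = 450 hPa = 45000 Pa, q̄ = 0.00813 kg/kg → 0.00813 × 45000 / 9.8 = 37.33 mm
Layer 550–350 hPa: Δp = 200 hPa = 20000 Pa, q̄ = 0.00134 kg/kg → 0.00134 × 20000 / 9.8 = 2.73 mm
Layer 350–250 hPa: Δp = 100 hPa = 10000 Pa, q̄ = 0.00106 kg/kg → 0.00106 × 10000 / 9.8 = 1.08 mm
PW = 37.33 + 2.73 + 1.08 = 41.14 ≈ 41.1 mm.
Rainfall = ε × PW = 0.35 × 41.1 = 14.4 mm.

PW ≈ 41.1 mm; rainfall ≈ 14.4 mm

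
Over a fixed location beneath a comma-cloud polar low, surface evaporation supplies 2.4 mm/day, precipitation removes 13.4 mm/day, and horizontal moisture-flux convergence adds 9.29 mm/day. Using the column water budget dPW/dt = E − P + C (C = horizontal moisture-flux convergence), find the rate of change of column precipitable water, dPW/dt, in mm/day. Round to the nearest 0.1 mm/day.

dPW/dt ≈ -1.7 mm/day

dPW/dt = E − P + C = 2.4 − 13.4 + (9.29) = -1.7 mm/day.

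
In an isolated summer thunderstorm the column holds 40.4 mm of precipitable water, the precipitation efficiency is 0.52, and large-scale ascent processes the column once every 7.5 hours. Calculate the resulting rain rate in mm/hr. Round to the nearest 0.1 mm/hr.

R ≈ 2.8 mm/hr

Each overturning extracts ε × PW = 0.52 × 40.4 = 21.008 mm.
Rate = ε·PW / τ = 21.008 / 7.5 h = 2.8 mm/hr.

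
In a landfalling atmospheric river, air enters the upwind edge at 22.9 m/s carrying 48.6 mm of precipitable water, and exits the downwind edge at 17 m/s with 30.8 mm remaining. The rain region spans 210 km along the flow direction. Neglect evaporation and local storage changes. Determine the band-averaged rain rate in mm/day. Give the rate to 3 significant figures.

R ≈ 242 mm/day

Column moisture flux per unit crosswind length is F = V × PW.
Inflow: F_in = 22.9 × 48.6 = 1112.94 mm·m/s
Outflow: F_out = 17 × 30.8 = 523.6 mm·m/s
Steady-state rate R = (F_in − F_out)/L = (1112.94 − 523.6) / 210000 m = 2.806e-03 mm/s.
R = 2.806e-03 × 3600 × 24 = 242 mm/day.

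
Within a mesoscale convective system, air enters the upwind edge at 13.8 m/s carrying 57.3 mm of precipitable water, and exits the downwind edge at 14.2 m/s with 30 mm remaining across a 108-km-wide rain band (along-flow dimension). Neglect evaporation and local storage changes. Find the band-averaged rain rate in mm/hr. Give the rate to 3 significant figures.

Column moisture flux per unit crosswind length is F = V × PW.
Inflow: F_in = 13.8 × 57.3 = 790.74 mm·m/s
Outflow: F_out = 14.2 × 30 = 426 mm·m/s
Steady-state rate R = (F_in − F_out)/L = (790.74 − 426) / 108000 m = 3.377e-03 mm/s.
R = 3.377e-03 × 3600 = 12.2 mm/hr.

R ≈ 12.2 mm/hr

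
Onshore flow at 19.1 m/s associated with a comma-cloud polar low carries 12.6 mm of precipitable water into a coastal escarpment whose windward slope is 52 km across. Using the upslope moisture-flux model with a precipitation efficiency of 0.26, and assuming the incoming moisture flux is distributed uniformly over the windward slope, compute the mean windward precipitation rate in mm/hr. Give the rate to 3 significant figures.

Incoming column moisture flux per unit ridge length: F = V × PW = 19.1 × 12.6 = 240.66 mm·m/s.
Spread over the 52 km slope with efficiency ε = 0.26: R = ε·F/W = 0.26 × 240.66 / 52000 m = 1.203e-03 mm/s.
R = 1.203e-03 × 3600 = 4.33 mm/hr.

R ≈ 4.33 mm/hr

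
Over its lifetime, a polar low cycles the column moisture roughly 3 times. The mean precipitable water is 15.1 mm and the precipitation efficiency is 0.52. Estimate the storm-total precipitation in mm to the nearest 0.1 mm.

Each cycle deposits ε × PW = 0.52 × 15.1 = 7.852 mm.
Over 3 cycles: 3 × 7.852 = 23.6 mm.

precipitation ≈ 23.6 mm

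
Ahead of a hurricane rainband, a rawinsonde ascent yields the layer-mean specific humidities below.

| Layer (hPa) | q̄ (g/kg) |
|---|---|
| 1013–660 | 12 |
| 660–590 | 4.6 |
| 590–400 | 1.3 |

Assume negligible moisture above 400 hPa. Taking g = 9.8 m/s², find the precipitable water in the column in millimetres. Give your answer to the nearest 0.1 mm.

Precipitable water is the column-integrated vapour mass per unit area: PW = (1/g) Σ q̄ Δp, with q in kg/kg and Δp in Pa (1 kg/m² of water = 1 mm).
Layer 1013–660 hPa: Δp = 353 hPa = 35300 Pa, q̄ = 0.012 kg/kg → 0.012 × 35300 / 9.8 = 43.22 mm
Layer 660–590 hPa: Δp = 70 hPa = 7000 Pa, q̄ = 0.0046 kg/kg → 0.0046 × 7000 / 9.8 = 3.29 mm
Layer 590–400 hPa: Δp = 190 hPa = 19000 Pa, q̄ = 0.0013 kg/kg → 0.0013 × 19000 / 9.8 = 2.52 mm
PW = 43.22 + 3.29 + 2.52 = 49.03 ≈ 49.0 mm.

PW ≈ 49.0 mm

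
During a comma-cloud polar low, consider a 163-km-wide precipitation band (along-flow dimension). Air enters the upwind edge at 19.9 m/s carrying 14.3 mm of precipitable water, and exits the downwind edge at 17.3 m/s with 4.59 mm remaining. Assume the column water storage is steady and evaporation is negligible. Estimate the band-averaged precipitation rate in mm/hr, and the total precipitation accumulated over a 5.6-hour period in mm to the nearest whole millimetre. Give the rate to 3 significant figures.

R ≈ 4.53 mm/hr; total ≈ 25 mm

Column moisture flux per unit crosswind length is F = V × PW.
Inflow: F_in = 19.9 × 14.3 = 284.57 mm·m/s
Outflow: F_out = 17.3 × 4.59 = 79.407 mm·m/s
Steady-state rate R = (F_in − F_out)/L = (284.57 − 79.407) / 163000 m = 1.259e-03 mm/s.
R = 1.259e-03 × 3600 = 4.53 mm/hr.
Over 5.6 h: total = 4.53 × 5.6 = 25.368 ≈ 25 mm.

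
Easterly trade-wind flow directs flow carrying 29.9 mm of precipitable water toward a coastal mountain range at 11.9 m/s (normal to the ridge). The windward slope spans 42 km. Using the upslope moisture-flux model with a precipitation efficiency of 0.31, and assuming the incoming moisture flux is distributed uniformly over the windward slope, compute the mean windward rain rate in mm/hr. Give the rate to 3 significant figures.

Incoming column moisture flux per unit ridge length: F = V × PW = 11.9 × 29.9 = 355.81 mm·m/s.
Spread over the 42 km slope with efficiency ε = 0.31: R = ε·F/W = 0.31 × 355.81 / 42000 m = 2.626e-03 mm/s.
R = 2.626e-03 × 3600 = 9.45 mm/hr.

R ≈ 9.45 mm/hr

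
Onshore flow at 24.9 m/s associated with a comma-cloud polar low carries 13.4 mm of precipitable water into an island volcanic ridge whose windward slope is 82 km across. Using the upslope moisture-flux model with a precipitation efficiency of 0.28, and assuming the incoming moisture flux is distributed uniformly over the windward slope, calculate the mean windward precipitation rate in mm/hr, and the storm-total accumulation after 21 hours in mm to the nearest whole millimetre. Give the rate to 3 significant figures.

R ≈ 4.10 mm/hr; total ≈ 86 mm

Incoming column moisture flux per unit ridge length: F = V × PW = 24.9 × 13.4 = 333.66 mm·m/s.
Spread over the 82 km slope with efficiency ε = 0.28: R = ε·F/W = 0.28 × 333.66 / 82000 m = 1.139e-03 mm/s.
R = 1.139e-03 × 3600 = 4.10 mm/hr.
Over 21 h: total = 4.10 × 21 = 86.1 ≈ 86 mm.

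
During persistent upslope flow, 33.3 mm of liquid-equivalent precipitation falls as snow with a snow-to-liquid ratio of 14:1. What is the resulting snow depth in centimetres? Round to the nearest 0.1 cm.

Snow depth = liquid × ratio = 33.3 mm × 14 = 466.2 mm = 46.6 cm.

snow depth ≈ 46.6 cm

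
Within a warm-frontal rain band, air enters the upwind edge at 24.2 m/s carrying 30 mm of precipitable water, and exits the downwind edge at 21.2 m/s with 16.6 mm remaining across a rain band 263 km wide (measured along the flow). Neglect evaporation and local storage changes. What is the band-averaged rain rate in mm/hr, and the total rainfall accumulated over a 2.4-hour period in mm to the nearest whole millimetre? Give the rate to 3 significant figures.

Column moisture flux per unit crosswind length is F = V × PW.
Inflow: F_in = 24.2 × 30 = 726 mm·m/s
Outflow: F_out = 21.2 × 16.6 = 351.92 mm·m/s
Steady-state rate R = (F_in − F_out)/L = (726 − 351.92) / 263000 m = 1.422e-03 mm/s.
R = 1.422e-03 × 3600 = 5.12 mm/hr.
Over 2.4 h: total = 5.12 × 2.4 = 12.288 ≈ 12 mm.

R ≈ 5.12 mm/hr; total ≈ 12 mm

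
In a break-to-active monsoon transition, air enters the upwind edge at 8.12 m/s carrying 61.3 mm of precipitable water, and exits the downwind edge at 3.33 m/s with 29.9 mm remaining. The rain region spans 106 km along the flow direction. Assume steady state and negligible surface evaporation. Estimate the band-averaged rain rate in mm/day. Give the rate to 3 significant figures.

R ≈ 325 mm/day

Column moisture flux per unit crosswind length is F = V × PW.
Inflow: F_in = 8.12 × 61.3 = 497.756 mm·m/s
Outflow: F_out = 3.33 × 29.9 = 99.567 mm·m/s
Steady-state rate R = (F_in − F_out)/L = (497.756 − 99.567) / 106000 m = 3.756e-03 mm/s.
R = 3.756e-03 × 3600 × 24 = 325 mm/day.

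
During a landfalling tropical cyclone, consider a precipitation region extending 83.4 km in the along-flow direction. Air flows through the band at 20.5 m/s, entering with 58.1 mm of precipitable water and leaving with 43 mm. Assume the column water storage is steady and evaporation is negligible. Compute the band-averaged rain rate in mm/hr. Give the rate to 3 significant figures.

Column moisture flux per unit crosswind length is F = V × PW.
Inflow: F_in = 20.5 × 58.1 = 1191.05 mm·m/s
Outflow: F_out = 20.5 × 43 = 881.5 mm·m/s
Steady-state rate R = (F_in − F_out)/L = (1191.05 − 881.5) / 83400 m = 3.712e-03 mm/s.
R = 3.712e-03 × 3600 = 13.4 mm/hr.

R ≈ 13.4 mm/hr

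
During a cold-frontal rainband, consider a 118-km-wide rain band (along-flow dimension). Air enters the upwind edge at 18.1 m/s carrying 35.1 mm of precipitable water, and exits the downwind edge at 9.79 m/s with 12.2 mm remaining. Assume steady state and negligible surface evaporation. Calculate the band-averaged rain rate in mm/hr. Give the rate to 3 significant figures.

R ≈ 15.7 mm/hr

Column moisture flux per unit crosswind length is F = V × PW.
Inflow: F_in = 18.1 × 35.1 = 635.31 mm·m/s
Outflow: F_out = 9.79 × 12.2 = 119.438 mm·m/s
Steady-state rate R = (F_in − F_out)/L = (635.31 − 119.438) / 118000 m = 4.372e-03 mm/s.
R = 4.372e-03 × 3600 = 15.7 mm/hr.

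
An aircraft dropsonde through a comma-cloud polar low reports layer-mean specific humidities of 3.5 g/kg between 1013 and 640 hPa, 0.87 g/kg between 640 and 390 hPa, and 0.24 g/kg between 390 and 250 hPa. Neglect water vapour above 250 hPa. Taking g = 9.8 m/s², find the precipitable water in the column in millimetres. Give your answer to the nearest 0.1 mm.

PW ≈ 15.9 mm

Precipitable water is the column-integrated vapour mass per unit area: PW = (1/g) Σ q̄ Δp, with q in kg/kg and Δp in Pa (1 kg/m² of water = 1 mm).
Layer 1013–640 hPa: Δp = 373 hPa = 37300 Pa, q̄ = 0.0035 kg/kg → 0.0035 × 37300 / 9.8 = 13.32 mm
Layer 640–390 hPa: Δp = 250 hPa = 25000 Pa, q̄ = 0.00087 kg/kg → 0.00087 × 25000 / 9.8 = 2.22 mm
Layer 390–250 hPa: Δp = 140 hPa = 14000 Pa, q̄ = 0.00024 kg/kg → 0.00024 × 14000 / 9.8 = 0.34 mm
PW = 13.32 + 2.22 + 0.34 = 15.88 ≈ 15.9 mm.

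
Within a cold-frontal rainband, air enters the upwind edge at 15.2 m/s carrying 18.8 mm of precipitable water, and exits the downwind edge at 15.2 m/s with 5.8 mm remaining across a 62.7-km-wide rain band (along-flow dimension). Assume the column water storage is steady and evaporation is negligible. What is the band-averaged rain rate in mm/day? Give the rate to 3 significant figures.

R ≈ 272 mm/day

Column moisture flux per unit crosswind length is F = V × PW.
Inflow: F_in = 15.2 × 18.8 = 285.76 mm·m/s
Outflow: F_out = 15.2 × 5.8 = 88.16 mm·m/s
Steady-state rate R = (F_in − F_out)/L = (285.76 − 88.16) / 62700 m = 3.152e-03 mm/s.
R = 3.152e-03 × 3600 × 24 = 272 mm/day.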